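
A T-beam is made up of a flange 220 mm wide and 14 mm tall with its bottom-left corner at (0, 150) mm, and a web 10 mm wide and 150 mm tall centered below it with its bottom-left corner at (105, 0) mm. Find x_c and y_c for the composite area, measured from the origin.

x_c = 110.00 mm, y_c = 130.14 mm

web: A = 10 × 150 = 1500.00, centroid at (110.00, 75.00).
flange: A = 220 × 14 = 3080.00, centroid at (110.00, 157.00).
ΣA = 4580.00 mm², ΣAx_c = 503800.00 mm³, ΣAy_c = 596060.00 mm³.
x_c = 503800.00/4580.00 = 110.00 mm; y_c = 596060.00/4580.00 = 130.14 mm.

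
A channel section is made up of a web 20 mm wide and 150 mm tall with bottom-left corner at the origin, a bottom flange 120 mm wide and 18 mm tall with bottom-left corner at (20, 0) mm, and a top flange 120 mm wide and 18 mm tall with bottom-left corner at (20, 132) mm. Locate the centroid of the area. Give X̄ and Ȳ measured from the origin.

X̄ = 51.31 mm, Ȳ = 75.00 mm

web: A = 20 × 150 = 3000.00, centroid at (10.00, 75.00).
bottom flange: A = 120 × 18 = 2160.00, centroid at (80.00, 9.00).
top flange: A = 120 × 18 = 2160.00, centroid at (80.00, 141.00).
ΣA = 7320.00 mm², ΣAX̄ = 375600.00 mm³, ΣAȲ = 549000.00 mm³.
X̄ = 375600.00/7320.00 = 51.31 mm; Ȳ = 549000.00/7320.00 = 75.00 mm.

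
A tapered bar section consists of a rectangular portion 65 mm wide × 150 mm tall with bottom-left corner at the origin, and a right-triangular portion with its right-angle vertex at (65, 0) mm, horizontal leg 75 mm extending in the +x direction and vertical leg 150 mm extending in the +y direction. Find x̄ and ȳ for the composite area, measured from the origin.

rectangular portion: A = 65 × 150 = 9750.00, centroid at (32.50, 75.00).
triangular portion: A = ½·75·150 = 5625.00, centroid at (90.00, 50.00).
ΣA = 15375.00 mm²
ΣAx̄ = (9750.00)(32.50) + (5625.00)(90.00) = 823125.00 mm³
ΣAȳ = (9750.00)(75.00) + (5625.00)(50.00) = 1012500.00 mm³
x̄ = 823125.00 / 15375.00 = 53.54 mm
ȳ = 1012500.00 / 15375.00 = 65.85 mm

x̄ = 53.54 mm, ȳ = 65.85 mm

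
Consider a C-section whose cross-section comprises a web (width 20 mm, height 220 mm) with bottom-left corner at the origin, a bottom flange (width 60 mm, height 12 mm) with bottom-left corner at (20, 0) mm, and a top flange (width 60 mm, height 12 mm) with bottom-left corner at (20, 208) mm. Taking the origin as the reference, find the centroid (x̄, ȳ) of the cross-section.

x̄ = 19.86 mm, ȳ = 110.00 mm

web: A = 20 × 220 = 4400.00, centroid at (10.00, 110.00).
bottom flange: A = 60 × 12 = 720.00, centroid at (50.00, 6.00).
top flange: A = 60 × 12 = 720.00, centroid at (50.00, 214.00).
ΣA = 5840.00 mm²
ΣAx̄ = (4400.00)(10.00) + (720.00)(50.00) + (720.00)(50.00) = 116000.00 mm³
ΣAȳ = (4400.00)(110.00) + (720.00)(6.00) + (720.00)(214.00) = 642400.00 mm³
x̄ = 116000.00 / 5840.00 = 19.86 mm
ȳ = 642400.00 / 5840.00 = 110.00 mm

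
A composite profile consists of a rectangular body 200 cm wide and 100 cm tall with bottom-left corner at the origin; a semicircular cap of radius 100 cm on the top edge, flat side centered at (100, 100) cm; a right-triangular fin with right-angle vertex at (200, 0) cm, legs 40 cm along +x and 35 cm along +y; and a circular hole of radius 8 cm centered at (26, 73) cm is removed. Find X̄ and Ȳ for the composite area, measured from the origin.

rectangular body: A = 200 × 100 = 20000.00, centroid at (100.00, 50.00).
semicircular top: A = ½π·100² = 15707.96, centroid at (100.00, 142.44).
triangular fin: A = ½·40·35 = 700.00, centroid at (213.33, 11.67).
hole: A = −π·8² = -201.06, centroid at (26.00, 73.00).
ΣA = 36206.90 cm², ΣAX̄ = 3714902.05 cm³, ΣAȲ = 3230952.14 cm³.
X̄ = 3714902.05/36206.90 = 102.60 cm; Ȳ = 3230952.14/36206.90 = 89.24 cm.

X̄ = 102.60 cm, Ȳ = 89.24 cm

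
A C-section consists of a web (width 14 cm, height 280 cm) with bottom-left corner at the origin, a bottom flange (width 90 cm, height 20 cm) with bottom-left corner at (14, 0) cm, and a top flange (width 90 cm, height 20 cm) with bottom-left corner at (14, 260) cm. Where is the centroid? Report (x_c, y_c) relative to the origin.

x_c = 31.89 cm, y_c = 140.00 cm

Part | A | x̄ᵢ | ȳᵢ | A·x̄ᵢ | A·ȳᵢ
web | 3920.00 | 7.00 | 140.00 | 27440.00 | 548800.00
bottom flange | 1800.00 | 59.00 | 10.00 | 106200.00 | 18000.00
top flange | 1800.00 | 59.00 | 270.00 | 106200.00 | 486000.00
Σ | 7520.00 |  |  | 239840.00 | 1052800.00
x_c = 239840.00 / 7520.00 = 31.89 cm
y_c = 1052800.00 / 7520.00 = 140.00 cm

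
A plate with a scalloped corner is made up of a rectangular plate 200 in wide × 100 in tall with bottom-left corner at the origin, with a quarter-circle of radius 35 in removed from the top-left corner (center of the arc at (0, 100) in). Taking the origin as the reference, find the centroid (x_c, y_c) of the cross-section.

x_c = 104.30 in, y_c = 48.22 in

plate: A = 200 × 100 = 20000.00, centroid at (100.00, 50.00).
removed quarter-circle: A = −¼π·35² = -962.11, centroid at (14.85, 85.15).
ΣA = 19037.89 in²
ΣAx_c = (20000.00)(100.00) + (-962.11)(14.85) = 1985708.33 in³
ΣAy_c = (20000.00)(50.00) + (-962.11)(85.15) = 918080.39 in³
x_c = 1985708.33 / 19037.89 = 104.30 in
y_c = 918080.39 / 19037.89 = 48.22 in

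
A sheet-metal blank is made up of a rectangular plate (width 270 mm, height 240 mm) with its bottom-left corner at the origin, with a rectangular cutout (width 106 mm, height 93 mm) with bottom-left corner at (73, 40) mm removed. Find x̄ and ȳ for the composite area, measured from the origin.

plate: A = 270 × 240 = 64800.00, centroid at (135.00, 120.00).
hole: A = −(106 × 93) = -9858.00, centroid at (126.00, 86.50).
ΣA = 54942.00 mm², ΣAx̄ = 7505892.00 mm³, ΣAȳ = 6923283.00 mm³.
x̄ = 7505892.00/54942.00 = 136.61 mm; ȳ = 6923283.00/54942.00 = 126.01 mm.

x̄ = 136.61 mm, ȳ = 126.01 mm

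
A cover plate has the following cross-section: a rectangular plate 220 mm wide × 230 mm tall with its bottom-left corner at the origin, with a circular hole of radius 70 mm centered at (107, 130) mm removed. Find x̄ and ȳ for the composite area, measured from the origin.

plate: A = 220 × 230 = 50600.00, centroid at (110.00, 115.00).
hole: A = −π·70² = -15393.80, centroid at (107.00, 130.00).
ΣA = 35206.20 mm²
ΣAx̄ = (50600.00)(110.00) + (-15393.80)(107.00) = 3918862.97 mm³
ΣAȳ = (50600.00)(115.00) + (-15393.80)(130.00) = 3817805.48 mm³
x̄ = 3918862.97 / 35206.20 = 111.31 mm
ȳ = 3817805.48 / 35206.20 = 108.44 mm

x̄ = 111.31 mm, ȳ = 108.44 mm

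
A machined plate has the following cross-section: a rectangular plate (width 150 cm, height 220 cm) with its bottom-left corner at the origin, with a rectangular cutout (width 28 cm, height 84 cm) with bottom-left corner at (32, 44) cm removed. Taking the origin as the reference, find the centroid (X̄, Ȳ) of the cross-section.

Part | A | x̄ᵢ | ȳᵢ | A·x̄ᵢ | A·ȳᵢ
plate | 33000.00 | 75.00 | 110.00 | 2475000.00 | 3630000.00
hole | -2352.00 | 46.00 | 86.00 | -108192.00 | -202272.00
Σ | 30648.00 |  |  | 2366808.00 | 3427728.00
X̄ = 2366808.00 / 30648.00 = 77.23 cm
Ȳ = 3427728.00 / 30648.00 = 111.84 cm

X̄ = 77.23 cm, Ȳ = 111.84 cm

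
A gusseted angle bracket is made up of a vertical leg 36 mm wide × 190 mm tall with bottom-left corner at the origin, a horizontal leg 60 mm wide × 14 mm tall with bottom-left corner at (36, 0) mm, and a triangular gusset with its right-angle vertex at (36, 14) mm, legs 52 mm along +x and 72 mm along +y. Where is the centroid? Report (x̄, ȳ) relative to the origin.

vertical leg: A = 36 × 190 = 6840.00, centroid at (18.00, 95.00).
horizontal leg: A = 60 × 14 = 840.00, centroid at (66.00, 7.00).
gusset: A = ½·52·72 = 1872.00, centroid at (53.33, 38.00).
ΣA = 9552.00 mm²
ΣAx̄ = (6840.00)(18.00) + (840.00)(66.00) + (1872.00)(53.33) = 278400.00 mm³
ΣAȳ = (6840.00)(95.00) + (840.00)(7.00) + (1872.00)(38.00) = 726816.00 mm³
x̄ = 278400.00 / 9552.00 = 29.15 mm
ȳ = 726816.00 / 9552.00 = 76.09 mm

x̄ = 29.15 mm, ȳ = 76.09 mm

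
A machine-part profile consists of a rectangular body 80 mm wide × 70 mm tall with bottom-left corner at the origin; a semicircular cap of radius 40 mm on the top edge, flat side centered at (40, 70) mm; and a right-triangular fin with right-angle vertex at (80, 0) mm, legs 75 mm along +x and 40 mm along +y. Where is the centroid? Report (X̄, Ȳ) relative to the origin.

X̄ = 50.14 mm, Ȳ = 45.21 mm

rectangular body: A = 80 × 70 = 5600.00, centroid at (40.00, 35.00).
semicircular top: A = ½π·40² = 2513.27, centroid at (40.00, 86.98).
triangular fin: A = ½·75·40 = 1500.00, centroid at (105.00, 13.33).
ΣA = 9613.27 mm², ΣAX̄ = 482030.96 mm³, ΣAȲ = 434595.86 mm³.
X̄ = 482030.96/9613.27 = 50.14 mm; Ȳ = 434595.86/9613.27 = 45.21 mm.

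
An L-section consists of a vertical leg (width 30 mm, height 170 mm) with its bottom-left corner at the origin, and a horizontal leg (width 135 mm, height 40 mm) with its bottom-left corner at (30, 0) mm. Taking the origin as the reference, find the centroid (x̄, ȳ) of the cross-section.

x̄ = 57.43 mm, ȳ = 51.57 mm

vertical leg: A = 30 × 170 = 5100.00, centroid at (15.00, 85.00).
horizontal leg: A = 135 × 40 = 5400.00, centroid at (97.50, 20.00).
ΣA = 10500.00 mm²
ΣAx̄ = (5100.00)(15.00) + (5400.00)(97.50) = 603000.00 mm³
ΣAȳ = (5100.00)(85.00) + (5400.00)(20.00) = 541500.00 mm³
x̄ = 603000.00 / 10500.00 = 57.43 mm
ȳ = 541500.00 / 10500.00 = 51.57 mm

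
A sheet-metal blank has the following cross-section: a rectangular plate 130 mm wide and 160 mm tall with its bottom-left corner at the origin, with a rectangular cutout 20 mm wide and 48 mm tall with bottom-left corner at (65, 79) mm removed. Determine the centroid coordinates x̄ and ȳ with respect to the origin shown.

plate: A = 130 × 160 = 20800.00, centroid at (65.00, 80.00).
hole: A = −(20 × 48) = -960.00, centroid at (75.00, 103.00).
ΣA = 19840.00 mm², ΣAx̄ = 1280000.00 mm³, ΣAȳ = 1565120.00 mm³.
x̄ = 1280000.00/19840.00 = 64.52 mm; ȳ = 1565120.00/19840.00 = 78.89 mm.

x̄ = 64.52 mm, ȳ = 78.89 mm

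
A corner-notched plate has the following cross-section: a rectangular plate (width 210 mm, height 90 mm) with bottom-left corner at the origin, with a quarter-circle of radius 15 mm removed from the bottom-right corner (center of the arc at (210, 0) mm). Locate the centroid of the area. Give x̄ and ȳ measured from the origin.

x̄ = 104.07 mm, ȳ = 45.36 mm

plate: A = 210 × 90 = 18900.00, centroid at (105.00, 45.00).
removed quarter-circle: A = −¼π·15² = -176.71, centroid at (203.63, 6.37).
ΣA = 18723.29 mm², ΣAx̄ = 1948514.94 mm³, ΣAȳ = 849375.00 mm³.
x̄ = 1948514.94/18723.29 = 104.07 mm; ȳ = 849375.00/18723.29 = 45.36 mm.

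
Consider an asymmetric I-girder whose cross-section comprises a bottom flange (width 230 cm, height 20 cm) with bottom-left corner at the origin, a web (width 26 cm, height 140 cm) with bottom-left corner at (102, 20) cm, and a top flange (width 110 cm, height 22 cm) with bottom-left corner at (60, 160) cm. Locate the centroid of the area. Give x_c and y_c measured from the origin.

x_c = 115.00 cm, y_c = 73.87 cm

bottom flange: A = 230 × 20 = 4600.00, centroid at (115.00, 10.00).
web: A = 26 × 140 = 3640.00, centroid at (115.00, 90.00).
top flange: A = 110 × 22 = 2420.00, centroid at (115.00, 171.00).
ΣA = 10660.00 cm², ΣAx_c = 1225900.00 cm³, ΣAy_c = 787420.00 cm³.
x_c = 1225900.00/10660.00 = 115.00 cm; y_c = 787420.00/10660.00 = 73.87 cm.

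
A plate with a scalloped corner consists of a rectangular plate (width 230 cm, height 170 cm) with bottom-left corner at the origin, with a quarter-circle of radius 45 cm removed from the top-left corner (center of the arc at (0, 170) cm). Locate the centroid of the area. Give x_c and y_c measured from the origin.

plate: A = 230 × 170 = 39100.00, centroid at (115.00, 85.00).
removed quarter-circle: A = −¼π·45² = -1590.43, centroid at (19.10, 150.90).
ΣA = 37509.57 cm², ΣAx_c = 4466125.00 cm³, ΣAy_c = 3083501.68 cm³.
x_c = 4466125.00/37509.57 = 119.07 cm; y_c = 3083501.68/37509.57 = 82.21 cm.

x_c = 119.07 cm, y_c = 82.21 cm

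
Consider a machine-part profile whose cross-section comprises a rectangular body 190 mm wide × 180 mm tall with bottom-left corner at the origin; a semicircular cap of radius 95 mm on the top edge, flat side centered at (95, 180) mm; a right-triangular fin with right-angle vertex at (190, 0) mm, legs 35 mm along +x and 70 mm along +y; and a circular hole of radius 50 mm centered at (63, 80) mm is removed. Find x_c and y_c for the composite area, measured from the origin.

x_c = 104.15 mm, y_c = 134.18 mm

Part | A | x̄ᵢ | ȳᵢ | A·x̄ᵢ | A·ȳᵢ
rectangular body | 34200.00 | 95.00 | 90.00 | 3249000.00 | 3078000.00
semicircular top | 14176.44 | 95.00 | 220.32 | 1346761.50 | 3123341.97
triangular fin | 1225.00 | 201.67 | 23.33 | 247041.67 | 28583.33
hole | -7853.98 | 63.00 | 80.00 | -494800.84 | -628318.53
Σ | 41747.46 |  |  | 4348002.32 | 5601606.77
x_c = 4348002.32 / 41747.46 = 104.15 mm
y_c = 5601606.77 / 41747.46 = 134.18 mm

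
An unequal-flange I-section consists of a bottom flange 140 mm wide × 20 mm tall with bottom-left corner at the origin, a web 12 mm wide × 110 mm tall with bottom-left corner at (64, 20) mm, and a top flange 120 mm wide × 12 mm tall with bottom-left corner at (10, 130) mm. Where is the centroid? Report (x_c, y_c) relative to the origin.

x_c = 70.00 mm, y_c = 58.06 mm

Part | A | x̄ᵢ | ȳᵢ | A·x̄ᵢ | A·ȳᵢ
bottom flange | 2800.00 | 70.00 | 10.00 | 196000.00 | 28000.00
web | 1320.00 | 70.00 | 75.00 | 92400.00 | 99000.00
top flange | 1440.00 | 70.00 | 136.00 | 100800.00 | 195840.00
Σ | 5560.00 |  |  | 389200.00 | 322840.00
x_c = 389200.00 / 5560.00 = 70.00 mm
y_c = 322840.00 / 5560.00 = 58.06 mm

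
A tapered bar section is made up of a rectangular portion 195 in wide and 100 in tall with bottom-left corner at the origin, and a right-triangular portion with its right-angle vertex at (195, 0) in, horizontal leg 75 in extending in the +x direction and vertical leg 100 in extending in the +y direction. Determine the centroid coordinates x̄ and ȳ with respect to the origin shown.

rectangular portion: A = 195 × 100 = 19500.00, centroid at (97.50, 50.00).
triangular portion: A = ½·75·100 = 3750.00, centroid at (220.00, 33.33).
ΣA = 23250.00 in²
ΣAx̄ = (19500.00)(97.50) + (3750.00)(220.00) = 2726250.00 in³
ΣAȳ = (19500.00)(50.00) + (3750.00)(33.33) = 1100000.00 in³
x̄ = 2726250.00 / 23250.00 = 117.26 in
ȳ = 1100000.00 / 23250.00 = 47.31 in

x̄ = 117.26 in, ȳ = 47.31 in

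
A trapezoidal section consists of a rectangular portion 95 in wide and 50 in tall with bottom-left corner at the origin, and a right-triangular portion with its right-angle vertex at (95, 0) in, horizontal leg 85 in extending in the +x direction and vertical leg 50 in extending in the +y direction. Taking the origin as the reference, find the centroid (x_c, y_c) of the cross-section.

x_c = 70.94 in, y_c = 22.42 in

Part | A | x̄ᵢ | ȳᵢ | A·x̄ᵢ | A·ȳᵢ
rectangular portion | 4750.00 | 47.50 | 25.00 | 225625.00 | 118750.00
triangular portion | 2125.00 | 123.33 | 16.67 | 262083.33 | 35416.67
Σ | 6875.00 |  |  | 487708.33 | 154166.67
x_c = 487708.33 / 6875.00 = 70.94 in
y_c = 154166.67 / 6875.00 = 22.42 in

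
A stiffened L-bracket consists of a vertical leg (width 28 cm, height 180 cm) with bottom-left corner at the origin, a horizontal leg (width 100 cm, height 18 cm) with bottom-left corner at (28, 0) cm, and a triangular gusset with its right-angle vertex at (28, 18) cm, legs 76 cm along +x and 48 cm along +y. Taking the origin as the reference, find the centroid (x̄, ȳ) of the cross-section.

Part | A | x̄ᵢ | ȳᵢ | A·x̄ᵢ | A·ȳᵢ
vertical leg | 5040.00 | 14.00 | 90.00 | 70560.00 | 453600.00
horizontal leg | 1800.00 | 78.00 | 9.00 | 140400.00 | 16200.00
gusset | 1824.00 | 53.33 | 34.00 | 97280.00 | 62016.00
Σ | 8664.00 |  |  | 308240.00 | 531816.00
x̄ = 308240.00 / 8664.00 = 35.58 cm
ȳ = 531816.00 / 8664.00 = 61.38 cm

x̄ = 35.58 cm, ȳ = 61.38 cm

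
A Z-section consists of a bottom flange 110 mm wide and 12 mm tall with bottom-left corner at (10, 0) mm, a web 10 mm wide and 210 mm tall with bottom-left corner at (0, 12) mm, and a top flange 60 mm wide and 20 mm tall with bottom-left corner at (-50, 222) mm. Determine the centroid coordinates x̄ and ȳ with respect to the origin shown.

bottom flange: A = 110 × 12 = 1320.00, centroid at (65.00, 6.00).
web: A = 10 × 210 = 2100.00, centroid at (5.00, 117.00).
top flange: A = 60 × 20 = 1200.00, centroid at (-20.00, 232.00).
ΣA = 4620.00 mm², ΣAx̄ = 72300.00 mm³, ΣAȳ = 532020.00 mm³.
x̄ = 72300.00/4620.00 = 15.65 mm; ȳ = 532020.00/4620.00 = 115.16 mm.

x̄ = 15.65 mm, ȳ = 115.16 mm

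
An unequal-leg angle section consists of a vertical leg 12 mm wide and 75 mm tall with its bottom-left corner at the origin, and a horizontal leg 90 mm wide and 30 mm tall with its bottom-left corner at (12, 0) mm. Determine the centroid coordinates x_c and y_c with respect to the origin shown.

x_c = 44.25 mm, y_c = 20.62 mm

Part | A | x̄ᵢ | ȳᵢ | A·x̄ᵢ | A·ȳᵢ
vertical leg | 900.00 | 6.00 | 37.50 | 5400.00 | 33750.00
horizontal leg | 2700.00 | 57.00 | 15.00 | 153900.00 | 40500.00
Σ | 3600.00 |  |  | 159300.00 | 74250.00
x_c = 159300.00 / 3600.00 = 44.25 mm
y_c = 74250.00 / 3600.00 = 20.62 mm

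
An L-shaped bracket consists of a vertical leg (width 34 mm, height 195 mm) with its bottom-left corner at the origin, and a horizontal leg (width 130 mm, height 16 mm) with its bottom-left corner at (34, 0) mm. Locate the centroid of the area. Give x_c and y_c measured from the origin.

x_c = 36.58 mm, y_c = 76.13 mm

vertical leg: A = 34 × 195 = 6630.00, centroid at (17.00, 97.50).
horizontal leg: A = 130 × 16 = 2080.00, centroid at (99.00, 8.00).
ΣA = 8710.00 mm², ΣAx_c = 318630.00 mm³, ΣAy_c = 663065.00 mm³.
x_c = 318630.00/8710.00 = 36.58 mm; y_c = 663065.00/8710.00 = 76.13 mm.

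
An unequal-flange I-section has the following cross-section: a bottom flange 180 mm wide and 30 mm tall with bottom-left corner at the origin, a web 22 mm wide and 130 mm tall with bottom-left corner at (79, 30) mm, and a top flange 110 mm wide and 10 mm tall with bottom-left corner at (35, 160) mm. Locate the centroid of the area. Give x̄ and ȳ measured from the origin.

x̄ = 90.00 mm, ȳ = 57.07 mm

bottom flange: A = 180 × 30 = 5400.00, centroid at (90.00, 15.00).
web: A = 22 × 130 = 2860.00, centroid at (90.00, 95.00).
top flange: A = 110 × 10 = 1100.00, centroid at (90.00, 165.00).
ΣA = 9360.00 mm²
ΣAx̄ = (5400.00)(90.00) + (2860.00)(90.00) + (1100.00)(90.00) = 842400.00 mm³
ΣAȳ = (5400.00)(15.00) + (2860.00)(95.00) + (1100.00)(165.00) = 534200.00 mm³
x̄ = 842400.00 / 9360.00 = 90.00 mm
ȳ = 534200.00 / 9360.00 = 57.07 mm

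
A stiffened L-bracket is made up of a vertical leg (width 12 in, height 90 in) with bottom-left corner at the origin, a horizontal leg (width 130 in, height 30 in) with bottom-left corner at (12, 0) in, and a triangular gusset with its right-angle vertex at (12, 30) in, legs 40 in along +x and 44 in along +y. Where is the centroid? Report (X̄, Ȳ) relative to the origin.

X̄ = 56.16 in, Ȳ = 24.98 in

vertical leg: A = 12 × 90 = 1080.00, centroid at (6.00, 45.00).
horizontal leg: A = 130 × 30 = 3900.00, centroid at (77.00, 15.00).
gusset: A = ½·40·44 = 880.00, centroid at (25.33, 44.67).
ΣA = 5860.00 in²
ΣAX̄ = (1080.00)(6.00) + (3900.00)(77.00) + (880.00)(25.33) = 329073.33 in³
ΣAȲ = (1080.00)(45.00) + (3900.00)(15.00) + (880.00)(44.67) = 146406.67 in³
X̄ = 329073.33 / 5860.00 = 56.16 in
Ȳ = 146406.67 / 5860.00 = 24.98 in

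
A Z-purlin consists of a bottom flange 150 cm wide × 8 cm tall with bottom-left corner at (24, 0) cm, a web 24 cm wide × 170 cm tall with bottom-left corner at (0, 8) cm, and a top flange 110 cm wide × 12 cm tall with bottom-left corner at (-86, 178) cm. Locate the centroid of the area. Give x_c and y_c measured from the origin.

x_c = 19.22 cm, y_c = 95.02 cm

Part | A | x̄ᵢ | ȳᵢ | A·x̄ᵢ | A·ȳᵢ
bottom flange | 1200.00 | 99.00 | 4.00 | 118800.00 | 4800.00
web | 4080.00 | 12.00 | 93.00 | 48960.00 | 379440.00
top flange | 1320.00 | -31.00 | 184.00 | -40920.00 | 242880.00
Σ | 6600.00 |  |  | 126840.00 | 627120.00
x_c = 126840.00 / 6600.00 = 19.22 cm
y_c = 627120.00 / 6600.00 = 95.02 cm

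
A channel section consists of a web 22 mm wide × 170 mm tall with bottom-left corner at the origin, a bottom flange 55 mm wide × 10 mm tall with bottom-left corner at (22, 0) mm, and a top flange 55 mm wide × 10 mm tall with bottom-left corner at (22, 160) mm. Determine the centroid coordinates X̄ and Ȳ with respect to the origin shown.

X̄ = 19.75 mm, Ȳ = 85.00 mm

Part | A | x̄ᵢ | ȳᵢ | A·x̄ᵢ | A·ȳᵢ
web | 3740.00 | 11.00 | 85.00 | 41140.00 | 317900.00
bottom flange | 550.00 | 49.50 | 5.00 | 27225.00 | 2750.00
top flange | 550.00 | 49.50 | 165.00 | 27225.00 | 90750.00
Σ | 4840.00 |  |  | 95590.00 | 411400.00
X̄ = 95590.00 / 4840.00 = 19.75 mm
Ȳ = 411400.00 / 4840.00 = 85.00 mm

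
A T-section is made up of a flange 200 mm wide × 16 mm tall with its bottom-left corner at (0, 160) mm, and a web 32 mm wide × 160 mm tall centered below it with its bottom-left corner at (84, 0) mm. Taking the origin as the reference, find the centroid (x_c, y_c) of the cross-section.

web: A = 32 × 160 = 5120.00, centroid at (100.00, 80.00).
flange: A = 200 × 16 = 3200.00, centroid at (100.00, 168.00).
ΣA = 8320.00 mm², ΣAx_c = 832000.00 mm³, ΣAy_c = 947200.00 mm³.
x_c = 832000.00/8320.00 = 100.00 mm; y_c = 947200.00/8320.00 = 113.85 mm.

x_c = 100.00 mm, y_c = 113.85 mm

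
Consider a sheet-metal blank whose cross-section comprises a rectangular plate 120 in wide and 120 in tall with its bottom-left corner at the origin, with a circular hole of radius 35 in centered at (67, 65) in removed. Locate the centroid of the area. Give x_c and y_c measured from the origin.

Part | A | x̄ᵢ | ȳᵢ | A·x̄ᵢ | A·ȳᵢ
plate | 14400.00 | 60.00 | 60.00 | 864000.00 | 864000.00
hole | -3848.45 | 67.00 | 65.00 | -257846.22 | -250149.32
Σ | 10551.55 |  |  | 606153.78 | 613850.68
x_c = 606153.78 / 10551.55 = 57.45 in
y_c = 613850.68 / 10551.55 = 58.18 in

x_c = 57.45 in, y_c = 58.18 in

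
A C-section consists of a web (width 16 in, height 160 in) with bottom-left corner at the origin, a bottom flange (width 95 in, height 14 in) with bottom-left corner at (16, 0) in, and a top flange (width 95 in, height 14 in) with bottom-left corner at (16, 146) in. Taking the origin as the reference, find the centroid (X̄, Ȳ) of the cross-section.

X̄ = 36.28 in, Ȳ = 80.00 in

Part | A | x̄ᵢ | ȳᵢ | A·x̄ᵢ | A·ȳᵢ
web | 2560.00 | 8.00 | 80.00 | 20480.00 | 204800.00
bottom flange | 1330.00 | 63.50 | 7.00 | 84455.00 | 9310.00
top flange | 1330.00 | 63.50 | 153.00 | 84455.00 | 203490.00
Σ | 5220.00 |  |  | 189390.00 | 417600.00
X̄ = 189390.00 / 5220.00 = 36.28 in
Ȳ = 417600.00 / 5220.00 = 80.00 in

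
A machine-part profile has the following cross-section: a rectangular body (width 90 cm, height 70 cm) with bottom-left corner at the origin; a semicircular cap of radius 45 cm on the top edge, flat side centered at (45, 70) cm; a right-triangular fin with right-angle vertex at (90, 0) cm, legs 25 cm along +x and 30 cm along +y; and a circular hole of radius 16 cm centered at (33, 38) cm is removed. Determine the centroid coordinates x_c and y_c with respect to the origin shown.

rectangular body: A = 90 × 70 = 6300.00, centroid at (45.00, 35.00).
semicircular top: A = ½π·45² = 3180.86, centroid at (45.00, 89.10).
triangular fin: A = ½·25·30 = 375.00, centroid at (98.33, 10.00).
hole: A = −π·16² = -804.25, centroid at (33.00, 38.00).
ΣA = 9051.61 cm²
ΣAx_c = (6300.00)(45.00) + (3180.86)(45.00) + (375.00)(98.33) + (-804.25)(33.00) = 436973.64 cm³
ΣAy_c = (6300.00)(35.00) + (3180.86)(89.10) + (375.00)(10.00) + (-804.25)(38.00) = 477098.97 cm³
x_c = 436973.64 / 9051.61 = 48.28 cm
y_c = 477098.97 / 9051.61 = 52.71 cm

x_c = 48.28 cm, y_c = 52.71 cm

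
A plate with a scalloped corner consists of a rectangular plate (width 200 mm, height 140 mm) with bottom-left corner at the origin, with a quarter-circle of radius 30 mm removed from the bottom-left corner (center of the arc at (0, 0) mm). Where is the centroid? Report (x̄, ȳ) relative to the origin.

x̄ = 102.26 mm, ȳ = 71.48 mm

plate: A = 200 × 140 = 28000.00, centroid at (100.00, 70.00).
removed quarter-circle: A = −¼π·30² = -706.86, centroid at (12.73, 12.73).
ΣA = 27293.14 mm²
ΣAx̄ = (28000.00)(100.00) + (-706.86)(12.73) = 2791000.00 mm³
ΣAȳ = (28000.00)(70.00) + (-706.86)(12.73) = 1951000.00 mm³
x̄ = 2791000.00 / 27293.14 = 102.26 mm
ȳ = 1951000.00 / 27293.14 = 71.48 mm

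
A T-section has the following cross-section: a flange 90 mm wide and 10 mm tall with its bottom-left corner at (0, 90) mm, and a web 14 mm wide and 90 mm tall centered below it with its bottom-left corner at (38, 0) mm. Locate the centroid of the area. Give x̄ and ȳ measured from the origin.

web: A = 14 × 90 = 1260.00, centroid at (45.00, 45.00).
flange: A = 90 × 10 = 900.00, centroid at (45.00, 95.00).
ΣA = 2160.00 mm²
ΣAx̄ = (1260.00)(45.00) + (900.00)(45.00) = 97200.00 mm³
ΣAȳ = (1260.00)(45.00) + (900.00)(95.00) = 142200.00 mm³
x̄ = 97200.00 / 2160.00 = 45.00 mm
ȳ = 142200.00 / 2160.00 = 65.83 mm

x̄ = 45.00 mm, ȳ = 65.83 mm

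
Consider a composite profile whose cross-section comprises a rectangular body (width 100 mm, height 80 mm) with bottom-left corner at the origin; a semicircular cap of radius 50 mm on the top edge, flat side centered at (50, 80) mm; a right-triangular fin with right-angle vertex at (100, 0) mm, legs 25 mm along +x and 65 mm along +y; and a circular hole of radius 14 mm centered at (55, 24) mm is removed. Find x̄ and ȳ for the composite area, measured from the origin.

x̄ = 53.66 mm, ȳ = 59.41 mm

Part | A | x̄ᵢ | ȳᵢ | A·x̄ᵢ | A·ȳᵢ
rectangular body | 8000.00 | 50.00 | 40.00 | 400000.00 | 320000.00
semicircular top | 3926.99 | 50.00 | 101.22 | 196349.54 | 397492.60
triangular fin | 812.50 | 108.33 | 21.67 | 88020.83 | 17604.17
hole | -615.75 | 55.00 | 24.00 | -33866.37 | -14778.05
Σ | 12123.74 |  |  | 650504.01 | 720318.71
x̄ = 650504.01 / 12123.74 = 53.66 mm
ȳ = 720318.71 / 12123.74 = 59.41 mm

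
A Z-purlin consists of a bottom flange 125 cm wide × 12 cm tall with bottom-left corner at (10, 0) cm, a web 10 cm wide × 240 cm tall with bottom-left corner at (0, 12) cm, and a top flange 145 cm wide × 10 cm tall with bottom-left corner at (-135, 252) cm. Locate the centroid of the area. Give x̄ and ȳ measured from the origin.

x̄ = 5.63 cm, ȳ = 130.55 cm

bottom flange: A = 125 × 12 = 1500.00, centroid at (72.50, 6.00).
web: A = 10 × 240 = 2400.00, centroid at (5.00, 132.00).
top flange: A = 145 × 10 = 1450.00, centroid at (-62.50, 257.00).
ΣA = 5350.00 cm², ΣAx̄ = 30125.00 cm³, ΣAȳ = 698450.00 cm³.
x̄ = 30125.00/5350.00 = 5.63 cm; ȳ = 698450.00/5350.00 = 130.55 cm.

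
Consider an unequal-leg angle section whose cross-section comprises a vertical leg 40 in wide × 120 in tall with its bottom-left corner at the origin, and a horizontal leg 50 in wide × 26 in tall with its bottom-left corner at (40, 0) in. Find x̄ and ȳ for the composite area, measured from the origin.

vertical leg: A = 40 × 120 = 4800.00, centroid at (20.00, 60.00).
horizontal leg: A = 50 × 26 = 1300.00, centroid at (65.00, 13.00).
ΣA = 6100.00 in², ΣAx̄ = 180500.00 in³, ΣAȳ = 304900.00 in³.
x̄ = 180500.00/6100.00 = 29.59 in; ȳ = 304900.00/6100.00 = 49.98 in.

x̄ = 29.59 in, ȳ = 49.98 in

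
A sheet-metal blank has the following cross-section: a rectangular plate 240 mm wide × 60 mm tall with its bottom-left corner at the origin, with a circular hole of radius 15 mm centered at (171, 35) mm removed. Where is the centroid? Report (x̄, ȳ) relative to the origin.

Part | A | x̄ᵢ | ȳᵢ | A·x̄ᵢ | A·ȳᵢ
plate | 14400.00 | 120.00 | 30.00 | 1728000.00 | 432000.00
hole | -706.86 | 171.00 | 35.00 | -120872.78 | -24740.04
Σ | 13693.14 |  |  | 1607127.22 | 407259.96
x̄ = 1607127.22 / 13693.14 = 117.37 mm
ȳ = 407259.96 / 13693.14 = 29.74 mm

x̄ = 117.37 mm, ȳ = 29.74 mm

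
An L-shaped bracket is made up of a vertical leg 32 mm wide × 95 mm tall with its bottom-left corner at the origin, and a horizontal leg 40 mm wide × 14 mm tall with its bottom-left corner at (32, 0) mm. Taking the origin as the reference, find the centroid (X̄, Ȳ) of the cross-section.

X̄ = 21.60 mm, Ȳ = 41.20 mm

Part | A | x̄ᵢ | ȳᵢ | A·x̄ᵢ | A·ȳᵢ
vertical leg | 3040.00 | 16.00 | 47.50 | 48640.00 | 144400.00
horizontal leg | 560.00 | 52.00 | 7.00 | 29120.00 | 3920.00
Σ | 3600.00 |  |  | 77760.00 | 148320.00
X̄ = 77760.00 / 3600.00 = 21.60 mm
Ȳ = 148320.00 / 3600.00 = 41.20 mm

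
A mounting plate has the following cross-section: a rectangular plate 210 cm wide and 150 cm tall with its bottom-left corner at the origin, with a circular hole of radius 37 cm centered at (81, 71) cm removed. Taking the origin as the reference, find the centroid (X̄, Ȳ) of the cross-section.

X̄ = 108.79 cm, Ȳ = 75.63 cm

Part | A | x̄ᵢ | ȳᵢ | A·x̄ᵢ | A·ȳᵢ
plate | 31500.00 | 105.00 | 75.00 | 3307500.00 | 2362500.00
hole | -4300.84 | 81.00 | 71.00 | -348368.07 | -305359.66
Σ | 27199.16 |  |  | 2959131.93 | 2057140.34
X̄ = 2959131.93 / 27199.16 = 108.79 cm
Ȳ = 2057140.34 / 27199.16 = 75.63 cm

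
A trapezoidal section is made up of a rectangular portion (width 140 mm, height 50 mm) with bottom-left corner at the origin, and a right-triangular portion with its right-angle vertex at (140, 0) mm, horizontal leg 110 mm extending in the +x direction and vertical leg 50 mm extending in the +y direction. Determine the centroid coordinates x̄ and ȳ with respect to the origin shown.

rectangular portion: A = 140 × 50 = 7000.00, centroid at (70.00, 25.00).
triangular portion: A = ½·110·50 = 2750.00, centroid at (176.67, 16.67).
ΣA = 9750.00 mm², ΣAx̄ = 975833.33 mm³, ΣAȳ = 220833.33 mm³.
x̄ = 975833.33/9750.00 = 100.09 mm; ȳ = 220833.33/9750.00 = 22.65 mm.

x̄ = 100.09 mm, ȳ = 22.65 mm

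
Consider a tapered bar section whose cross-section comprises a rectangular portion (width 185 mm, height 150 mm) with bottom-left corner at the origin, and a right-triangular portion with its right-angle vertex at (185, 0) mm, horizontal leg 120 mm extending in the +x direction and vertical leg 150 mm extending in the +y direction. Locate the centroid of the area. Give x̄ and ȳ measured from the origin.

x̄ = 124.95 mm, ȳ = 68.88 mm

rectangular portion: A = 185 × 150 = 27750.00, centroid at (92.50, 75.00).
triangular portion: A = ½·120·150 = 9000.00, centroid at (225.00, 50.00).
ΣA = 36750.00 mm², ΣAx̄ = 4591875.00 mm³, ΣAȳ = 2531250.00 mm³.
x̄ = 4591875.00/36750.00 = 124.95 mm; ȳ = 2531250.00/36750.00 = 68.88 mm.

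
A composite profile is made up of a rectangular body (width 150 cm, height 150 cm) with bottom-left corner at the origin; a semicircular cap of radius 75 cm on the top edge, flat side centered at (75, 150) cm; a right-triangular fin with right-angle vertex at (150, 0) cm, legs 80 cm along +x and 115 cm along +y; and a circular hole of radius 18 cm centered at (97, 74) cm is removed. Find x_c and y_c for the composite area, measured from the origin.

rectangular body: A = 150 × 150 = 22500.00, centroid at (75.00, 75.00).
semicircular top: A = ½π·75² = 8835.73, centroid at (75.00, 181.83).
triangular fin: A = ½·80·115 = 4600.00, centroid at (176.67, 38.33).
hole: A = −π·18² = -1017.88, centroid at (97.00, 74.00).
ΣA = 34917.85 cm², ΣAx_c = 3064112.39 cm³, ΣAy_c = 3395119.91 cm³.
x_c = 3064112.39/34917.85 = 87.75 cm; y_c = 3395119.91/34917.85 = 97.23 cm.

x_c = 87.75 cm, y_c = 97.23 cm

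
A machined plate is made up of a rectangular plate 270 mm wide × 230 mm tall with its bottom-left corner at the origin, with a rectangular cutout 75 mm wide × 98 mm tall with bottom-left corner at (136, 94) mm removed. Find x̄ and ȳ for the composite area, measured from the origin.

plate: A = 270 × 230 = 62100.00, centroid at (135.00, 115.00).
hole: A = −(75 × 98) = -7350.00, centroid at (173.50, 143.00).
ΣA = 54750.00 mm², ΣAx̄ = 7108275.00 mm³, ΣAȳ = 6090450.00 mm³.
x̄ = 7108275.00/54750.00 = 129.83 mm; ȳ = 6090450.00/54750.00 = 111.24 mm.

x̄ = 129.83 mm, ȳ = 111.24 mm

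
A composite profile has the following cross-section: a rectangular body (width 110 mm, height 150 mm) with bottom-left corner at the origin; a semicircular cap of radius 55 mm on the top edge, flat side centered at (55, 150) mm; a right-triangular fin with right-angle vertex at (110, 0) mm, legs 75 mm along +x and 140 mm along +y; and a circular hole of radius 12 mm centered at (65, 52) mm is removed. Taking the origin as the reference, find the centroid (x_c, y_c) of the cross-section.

rectangular body: A = 110 × 150 = 16500.00, centroid at (55.00, 75.00).
semicircular top: A = ½π·55² = 4751.66, centroid at (55.00, 173.34).
triangular fin: A = ½·75·140 = 5250.00, centroid at (135.00, 46.67).
hole: A = −π·12² = -452.39, centroid at (65.00, 52.00).
ΣA = 26049.27 mm², ΣAx_c = 1848185.93 mm³, ΣAy_c = 2282641.25 mm³.
x_c = 1848185.93/26049.27 = 70.95 mm; y_c = 2282641.25/26049.27 = 87.63 mm.

x_c = 70.95 mm, y_c = 87.63 mm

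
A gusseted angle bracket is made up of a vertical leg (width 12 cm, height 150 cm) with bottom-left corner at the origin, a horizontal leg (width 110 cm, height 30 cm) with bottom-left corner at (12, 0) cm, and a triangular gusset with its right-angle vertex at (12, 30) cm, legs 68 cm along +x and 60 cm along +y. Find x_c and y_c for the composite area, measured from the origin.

x_c = 42.38 cm, y_c = 40.13 cm

Part | A | x̄ᵢ | ȳᵢ | A·x̄ᵢ | A·ȳᵢ
vertical leg | 1800.00 | 6.00 | 75.00 | 10800.00 | 135000.00
horizontal leg | 3300.00 | 67.00 | 15.00 | 221100.00 | 49500.00
gusset | 2040.00 | 34.67 | 50.00 | 70720.00 | 102000.00
Σ | 7140.00 |  |  | 302620.00 | 286500.00
x_c = 302620.00 / 7140.00 = 42.38 cm
y_c = 286500.00 / 7140.00 = 40.13 cm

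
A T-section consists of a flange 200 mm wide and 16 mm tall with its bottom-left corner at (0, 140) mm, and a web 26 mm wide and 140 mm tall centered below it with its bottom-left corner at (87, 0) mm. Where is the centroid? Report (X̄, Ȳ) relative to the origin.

web: A = 26 × 140 = 3640.00, centroid at (100.00, 70.00).
flange: A = 200 × 16 = 3200.00, centroid at (100.00, 148.00).
ΣA = 6840.00 mm², ΣAX̄ = 684000.00 mm³, ΣAȲ = 728400.00 mm³.
X̄ = 684000.00/6840.00 = 100.00 mm; Ȳ = 728400.00/6840.00 = 106.49 mm.

X̄ = 100.00 mm, Ȳ = 106.49 mm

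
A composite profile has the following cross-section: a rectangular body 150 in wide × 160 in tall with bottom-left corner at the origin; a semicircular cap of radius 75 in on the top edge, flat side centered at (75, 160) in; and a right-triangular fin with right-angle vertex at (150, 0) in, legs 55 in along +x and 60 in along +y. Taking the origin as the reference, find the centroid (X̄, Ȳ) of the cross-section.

rectangular body: A = 150 × 160 = 24000.00, centroid at (75.00, 80.00).
semicircular top: A = ½π·75² = 8835.73, centroid at (75.00, 191.83).
triangular fin: A = ½·55·60 = 1650.00, centroid at (168.33, 20.00).
ΣA = 34485.73 in²
ΣAX̄ = (24000.00)(75.00) + (8835.73)(75.00) + (1650.00)(168.33) = 2740429.70 in³
ΣAȲ = (24000.00)(80.00) + (8835.73)(191.83) + (1650.00)(20.00) = 3647966.69 in³
X̄ = 2740429.70 / 34485.73 = 79.47 in
Ȳ = 3647966.69 / 34485.73 = 105.78 in

X̄ = 79.47 in, Ȳ = 105.78 in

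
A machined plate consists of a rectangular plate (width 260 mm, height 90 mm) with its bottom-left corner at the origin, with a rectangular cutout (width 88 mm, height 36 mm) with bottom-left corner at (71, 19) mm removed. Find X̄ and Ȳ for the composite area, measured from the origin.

Part | A | x̄ᵢ | ȳᵢ | A·x̄ᵢ | A·ȳᵢ
plate | 23400.00 | 130.00 | 45.00 | 3042000.00 | 1053000.00
hole | -3168.00 | 115.00 | 37.00 | -364320.00 | -117216.00
Σ | 20232.00 |  |  | 2677680.00 | 935784.00
X̄ = 2677680.00 / 20232.00 = 132.35 mm
Ȳ = 935784.00 / 20232.00 = 46.25 mm

X̄ = 132.35 mm, Ȳ = 46.25 mm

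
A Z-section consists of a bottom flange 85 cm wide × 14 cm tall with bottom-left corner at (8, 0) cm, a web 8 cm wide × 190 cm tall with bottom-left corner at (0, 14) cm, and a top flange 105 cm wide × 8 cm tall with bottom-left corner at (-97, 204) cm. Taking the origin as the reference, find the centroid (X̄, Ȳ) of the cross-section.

X̄ = 8.11 cm, Ȳ = 98.23 cm

Part | A | x̄ᵢ | ȳᵢ | A·x̄ᵢ | A·ȳᵢ
bottom flange | 1190.00 | 50.50 | 7.00 | 60095.00 | 8330.00
web | 1520.00 | 4.00 | 109.00 | 6080.00 | 165680.00
top flange | 840.00 | -44.50 | 208.00 | -37380.00 | 174720.00
Σ | 3550.00 |  |  | 28795.00 | 348730.00
X̄ = 28795.00 / 3550.00 = 8.11 cm
Ȳ = 348730.00 / 3550.00 = 98.23 cm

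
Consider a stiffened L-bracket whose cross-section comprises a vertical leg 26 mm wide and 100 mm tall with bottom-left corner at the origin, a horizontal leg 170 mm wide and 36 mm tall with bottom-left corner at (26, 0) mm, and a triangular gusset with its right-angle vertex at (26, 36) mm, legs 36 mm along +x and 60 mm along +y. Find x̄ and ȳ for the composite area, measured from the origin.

vertical leg: A = 26 × 100 = 2600.00, centroid at (13.00, 50.00).
horizontal leg: A = 170 × 36 = 6120.00, centroid at (111.00, 18.00).
gusset: A = ½·36·60 = 1080.00, centroid at (38.00, 56.00).
ΣA = 9800.00 mm²
ΣAx̄ = (2600.00)(13.00) + (6120.00)(111.00) + (1080.00)(38.00) = 754160.00 mm³
ΣAȳ = (2600.00)(50.00) + (6120.00)(18.00) + (1080.00)(56.00) = 300640.00 mm³
x̄ = 754160.00 / 9800.00 = 76.96 mm
ȳ = 300640.00 / 9800.00 = 30.68 mm

x̄ = 76.96 mm, ȳ = 30.68 mm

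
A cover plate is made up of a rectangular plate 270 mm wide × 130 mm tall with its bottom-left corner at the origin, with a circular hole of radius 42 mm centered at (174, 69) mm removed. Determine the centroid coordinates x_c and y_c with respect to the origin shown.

Part | A | x̄ᵢ | ȳᵢ | A·x̄ᵢ | A·ȳᵢ
plate | 35100.00 | 135.00 | 65.00 | 4738500.00 | 2281500.00
hole | -5541.77 | 174.00 | 69.00 | -964267.88 | -382382.09
Σ | 29558.23 |  |  | 3774232.12 | 1899117.91
x_c = 3774232.12 / 29558.23 = 127.69 mm
y_c = 1899117.91 / 29558.23 = 64.25 mm

x_c = 127.69 mm, y_c = 64.25 mm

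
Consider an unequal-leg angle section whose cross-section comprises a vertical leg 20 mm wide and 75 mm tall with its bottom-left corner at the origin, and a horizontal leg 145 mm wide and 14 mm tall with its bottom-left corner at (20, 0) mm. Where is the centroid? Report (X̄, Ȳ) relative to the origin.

X̄ = 57.44 mm, Ȳ = 19.96 mm

Part | A | x̄ᵢ | ȳᵢ | A·x̄ᵢ | A·ȳᵢ
vertical leg | 1500.00 | 10.00 | 37.50 | 15000.00 | 56250.00
horizontal leg | 2030.00 | 92.50 | 7.00 | 187775.00 | 14210.00
Σ | 3530.00 |  |  | 202775.00 | 70460.00
X̄ = 202775.00 / 3530.00 = 57.44 mm
Ȳ = 70460.00 / 3530.00 = 19.96 mm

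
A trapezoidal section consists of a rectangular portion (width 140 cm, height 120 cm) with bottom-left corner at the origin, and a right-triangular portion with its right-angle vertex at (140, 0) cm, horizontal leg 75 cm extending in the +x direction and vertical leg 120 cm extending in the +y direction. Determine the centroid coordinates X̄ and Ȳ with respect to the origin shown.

X̄ = 90.07 cm, Ȳ = 55.77 cm

Part | A | x̄ᵢ | ȳᵢ | A·x̄ᵢ | A·ȳᵢ
rectangular portion | 16800.00 | 70.00 | 60.00 | 1176000.00 | 1008000.00
triangular portion | 4500.00 | 165.00 | 40.00 | 742500.00 | 180000.00
Σ | 21300.00 |  |  | 1918500.00 | 1188000.00
X̄ = 1918500.00 / 21300.00 = 90.07 cm
Ȳ = 1188000.00 / 21300.00 = 55.77 cm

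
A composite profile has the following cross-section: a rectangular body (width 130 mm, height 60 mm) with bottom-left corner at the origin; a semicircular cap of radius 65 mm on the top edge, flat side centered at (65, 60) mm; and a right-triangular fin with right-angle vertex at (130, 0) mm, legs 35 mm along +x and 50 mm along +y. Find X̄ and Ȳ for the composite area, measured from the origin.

rectangular body: A = 130 × 60 = 7800.00, centroid at (65.00, 30.00).
semicircular top: A = ½π·65² = 6636.61, centroid at (65.00, 87.59).
triangular fin: A = ½·35·50 = 875.00, centroid at (141.67, 16.67).
ΣA = 15311.61 mm², ΣAX̄ = 1062338.27 mm³, ΣAȲ = 829863.54 mm³.
X̄ = 1062338.27/15311.61 = 69.38 mm; Ȳ = 829863.54/15311.61 = 54.20 mm.

X̄ = 69.38 mm, Ȳ = 54.20 mm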